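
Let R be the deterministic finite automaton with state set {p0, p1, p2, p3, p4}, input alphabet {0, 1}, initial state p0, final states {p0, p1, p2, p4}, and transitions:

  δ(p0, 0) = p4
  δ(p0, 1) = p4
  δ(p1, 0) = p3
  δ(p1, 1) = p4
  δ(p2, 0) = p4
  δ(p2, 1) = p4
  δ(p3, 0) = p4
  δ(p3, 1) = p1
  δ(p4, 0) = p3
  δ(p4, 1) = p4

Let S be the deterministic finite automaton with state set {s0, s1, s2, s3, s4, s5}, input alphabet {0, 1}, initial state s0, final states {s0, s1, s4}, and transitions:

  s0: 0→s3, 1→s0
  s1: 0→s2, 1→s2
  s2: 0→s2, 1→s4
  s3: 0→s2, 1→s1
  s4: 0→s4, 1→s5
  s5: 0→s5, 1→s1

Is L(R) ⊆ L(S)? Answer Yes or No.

The string 0 is in L(R) but not in L(S).
So L(R) ⊄ L(S).

No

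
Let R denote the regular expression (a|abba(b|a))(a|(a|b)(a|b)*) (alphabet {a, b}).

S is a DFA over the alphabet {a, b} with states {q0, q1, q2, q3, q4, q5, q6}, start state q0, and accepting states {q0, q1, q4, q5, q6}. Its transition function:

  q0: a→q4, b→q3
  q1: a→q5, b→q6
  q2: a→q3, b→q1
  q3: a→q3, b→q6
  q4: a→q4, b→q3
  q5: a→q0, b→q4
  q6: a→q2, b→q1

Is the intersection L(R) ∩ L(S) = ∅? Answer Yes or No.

No

The string aa is accepted by both R and S.
Hence L(R) ∩ L(S) ≠ ∅.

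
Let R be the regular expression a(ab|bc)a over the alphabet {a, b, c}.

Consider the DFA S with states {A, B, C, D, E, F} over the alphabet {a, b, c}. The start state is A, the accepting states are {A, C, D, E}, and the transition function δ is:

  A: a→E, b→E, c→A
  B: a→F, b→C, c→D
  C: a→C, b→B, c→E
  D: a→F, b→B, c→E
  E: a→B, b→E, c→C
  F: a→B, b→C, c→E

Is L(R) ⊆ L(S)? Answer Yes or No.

Converting the expression R to a DFA (subset construction, then merging equivalent states) gives the minimal DFA with states {r0, r1, r2, r3, r4, r5, r6}, start state r0, accepting states {r6} and transitions r0: a→r1, b→r2, c→r2; r1: a→r3, b→r4, c→r2; r2: a→r2, b→r2, c→r2; r3: a→r2, b→r5, c→r2; r4: a→r2, b→r2, c→r5; r5: a→r6, b→r2, c→r2; r6: a→r2, b→r2, c→r2.
Exploring the product automaton R × S from the start pair (r0, A), following both machines on each input symbol, reaches 12 state pairs: (r0, A), (r1, E), (r2, E), (r2, A), (r3, B), (r4, E), (r2, C), (r2, B), (r2, F), (r5, C), (r2, D), (r6, C).
R accepts in {r6} and S accepts in {A, C, D, E}. The reachable pairs whose R-component is accepting are (r6, C); in each of them the S-component is accepting too, so the product for L(R) \ L(S) (R-component accepting, S-component rejecting) has no reachable accepting pair and the difference is empty.
Hence every string in L(R) is also in L(S).

Yes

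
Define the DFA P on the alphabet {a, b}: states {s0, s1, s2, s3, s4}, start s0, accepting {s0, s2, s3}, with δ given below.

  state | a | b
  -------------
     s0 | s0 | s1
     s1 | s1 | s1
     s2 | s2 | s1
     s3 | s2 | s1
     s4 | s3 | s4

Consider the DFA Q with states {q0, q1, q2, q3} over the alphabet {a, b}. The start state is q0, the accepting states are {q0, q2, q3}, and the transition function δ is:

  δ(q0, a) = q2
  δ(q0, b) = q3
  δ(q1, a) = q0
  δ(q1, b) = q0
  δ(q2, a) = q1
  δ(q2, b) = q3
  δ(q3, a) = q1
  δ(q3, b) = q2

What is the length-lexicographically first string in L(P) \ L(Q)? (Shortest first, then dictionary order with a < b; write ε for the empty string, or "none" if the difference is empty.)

aa

The string aa is accepted by P but not by Q.
No shorter string lies in the difference, and aa is the lexicographically first length-2 string in L(P) \ L(Q).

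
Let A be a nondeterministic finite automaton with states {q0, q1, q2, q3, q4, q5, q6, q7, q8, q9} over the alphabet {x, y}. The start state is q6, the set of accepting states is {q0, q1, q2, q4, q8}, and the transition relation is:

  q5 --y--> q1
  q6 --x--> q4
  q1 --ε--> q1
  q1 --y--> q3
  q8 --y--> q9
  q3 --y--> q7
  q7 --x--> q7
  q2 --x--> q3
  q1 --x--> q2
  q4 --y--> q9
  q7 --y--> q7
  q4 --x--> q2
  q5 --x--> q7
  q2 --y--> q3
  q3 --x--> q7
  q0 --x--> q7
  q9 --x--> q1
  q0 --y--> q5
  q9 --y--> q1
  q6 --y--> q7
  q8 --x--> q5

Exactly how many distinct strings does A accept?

The useful subgraph on states {q1, q2, q4, q6, q9} is acyclic, so L(A) is finite; the longest accepting path visits 5 useful states, giving maximum string length 4.
Counting accepting paths from q6 by length: 1 of length 1, 1 of length 2, 2 of length 3, 2 of length 4. Total 6.

6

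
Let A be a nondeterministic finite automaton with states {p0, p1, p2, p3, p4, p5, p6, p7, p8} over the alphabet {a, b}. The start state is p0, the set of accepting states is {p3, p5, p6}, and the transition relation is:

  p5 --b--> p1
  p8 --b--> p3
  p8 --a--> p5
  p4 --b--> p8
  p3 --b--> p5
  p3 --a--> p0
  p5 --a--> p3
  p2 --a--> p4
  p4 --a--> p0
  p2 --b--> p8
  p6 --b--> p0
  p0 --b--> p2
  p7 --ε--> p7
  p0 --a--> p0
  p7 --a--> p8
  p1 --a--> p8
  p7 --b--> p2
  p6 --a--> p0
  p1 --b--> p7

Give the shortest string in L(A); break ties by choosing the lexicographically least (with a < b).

A breadth-first search from p0 reaches an accepting state first via the path p0 → p2 → p8 → p5 on input bba.
No string of length < 3 is accepted (BFS exhausts all shorter strings without reaching an accepting state), and bba is the lexicographically least accepting string of length 3.

bba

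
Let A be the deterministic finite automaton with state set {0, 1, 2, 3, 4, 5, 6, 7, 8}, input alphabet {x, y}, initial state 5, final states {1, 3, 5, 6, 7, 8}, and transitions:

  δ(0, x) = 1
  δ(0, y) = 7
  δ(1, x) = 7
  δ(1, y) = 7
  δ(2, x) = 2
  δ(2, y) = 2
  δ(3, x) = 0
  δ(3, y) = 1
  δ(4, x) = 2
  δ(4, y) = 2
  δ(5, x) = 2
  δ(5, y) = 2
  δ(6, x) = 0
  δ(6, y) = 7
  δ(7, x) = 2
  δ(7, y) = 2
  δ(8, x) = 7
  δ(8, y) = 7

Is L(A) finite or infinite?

The useful states (reachable from 5 and able to reach an accepting state) are {5}.
Restricted to these states the transition graph has no cycle, so every accepting path has bounded length and L is finite.

finite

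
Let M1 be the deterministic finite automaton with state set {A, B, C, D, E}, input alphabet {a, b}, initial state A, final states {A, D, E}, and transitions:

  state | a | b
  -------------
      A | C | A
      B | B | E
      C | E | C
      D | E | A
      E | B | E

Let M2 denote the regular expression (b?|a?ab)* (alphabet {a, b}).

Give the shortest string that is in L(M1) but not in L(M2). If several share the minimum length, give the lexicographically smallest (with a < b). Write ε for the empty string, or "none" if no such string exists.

aa

The string aa is accepted by M1 but not by M2.
No shorter string lies in the difference, and aa is the lexicographically first length-2 string in L(M1) \ L(M2).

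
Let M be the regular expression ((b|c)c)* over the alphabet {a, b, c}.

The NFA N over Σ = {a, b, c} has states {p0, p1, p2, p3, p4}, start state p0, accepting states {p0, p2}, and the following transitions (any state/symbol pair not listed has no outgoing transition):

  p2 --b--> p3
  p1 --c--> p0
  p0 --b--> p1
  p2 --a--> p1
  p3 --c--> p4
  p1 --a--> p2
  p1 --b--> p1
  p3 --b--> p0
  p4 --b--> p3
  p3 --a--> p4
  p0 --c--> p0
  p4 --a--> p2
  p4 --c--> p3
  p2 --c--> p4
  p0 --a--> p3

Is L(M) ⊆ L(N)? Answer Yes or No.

Yes

Converting the expression M to a DFA (subset construction, then merging equivalent states) gives the minimal DFA with states {m0, m1, m2}, start state m0, accepting states {m0} and transitions m0: a→m1, b→m2, c→m2; m1: a→m1, b→m1, c→m1; m2: a→m1, b→m1, c→m0.
Exploring the product automaton M × N from the start pair (m0, p0), following both machines on each input symbol, reaches 8 state pairs: (m0, p0), (m1, p3), (m2, p1), (m2, p0), (m1, p4), (m1, p0), (m1, p2), (m1, p1).
M accepts in {m0} and N accepts in {p0, p2}. The reachable pairs whose M-component is accepting are (m0, p0); in each of them the N-component is accepting too, so the product for L(M) \ L(N) (M-component accepting, N-component rejecting) has no reachable accepting pair and the difference is empty.
Hence every string in L(M) is also in L(N).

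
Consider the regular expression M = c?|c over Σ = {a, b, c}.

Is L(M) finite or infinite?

The expression contains no Kleene star (every subexpression denotes a finite set), so L(M) is finite.

finite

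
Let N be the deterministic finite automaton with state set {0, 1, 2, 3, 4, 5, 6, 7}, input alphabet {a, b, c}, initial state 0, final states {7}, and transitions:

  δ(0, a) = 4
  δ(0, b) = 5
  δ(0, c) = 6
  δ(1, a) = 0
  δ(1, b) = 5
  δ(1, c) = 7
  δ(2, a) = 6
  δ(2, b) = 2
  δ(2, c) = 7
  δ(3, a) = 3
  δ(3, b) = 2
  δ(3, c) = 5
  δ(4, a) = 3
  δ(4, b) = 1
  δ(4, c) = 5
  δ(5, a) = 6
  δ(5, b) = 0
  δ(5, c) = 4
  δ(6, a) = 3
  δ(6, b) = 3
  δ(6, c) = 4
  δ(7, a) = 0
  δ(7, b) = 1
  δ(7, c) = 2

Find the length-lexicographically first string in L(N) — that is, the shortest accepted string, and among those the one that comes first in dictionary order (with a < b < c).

A breadth-first search from 0 reaches an accepting state first via the path 0 → 4 → 1 → 7 on input abc.
No string of length < 3 is accepted (BFS exhausts all shorter strings without reaching an accepting state), and abc is the lexicographically least accepting string of length 3.

abc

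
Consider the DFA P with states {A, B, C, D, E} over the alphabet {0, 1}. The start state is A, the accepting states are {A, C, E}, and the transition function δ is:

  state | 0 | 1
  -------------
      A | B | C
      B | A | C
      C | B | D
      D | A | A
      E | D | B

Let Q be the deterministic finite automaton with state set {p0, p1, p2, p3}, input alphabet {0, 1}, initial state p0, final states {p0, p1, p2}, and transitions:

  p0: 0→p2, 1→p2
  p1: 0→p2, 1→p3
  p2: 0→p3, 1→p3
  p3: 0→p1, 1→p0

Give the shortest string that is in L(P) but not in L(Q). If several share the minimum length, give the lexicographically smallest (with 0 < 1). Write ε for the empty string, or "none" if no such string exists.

The string 00 is accepted by P but not by Q.
No shorter string lies in the difference, and 00 is the lexicographically first length-2 string in L(P) \ L(Q).

00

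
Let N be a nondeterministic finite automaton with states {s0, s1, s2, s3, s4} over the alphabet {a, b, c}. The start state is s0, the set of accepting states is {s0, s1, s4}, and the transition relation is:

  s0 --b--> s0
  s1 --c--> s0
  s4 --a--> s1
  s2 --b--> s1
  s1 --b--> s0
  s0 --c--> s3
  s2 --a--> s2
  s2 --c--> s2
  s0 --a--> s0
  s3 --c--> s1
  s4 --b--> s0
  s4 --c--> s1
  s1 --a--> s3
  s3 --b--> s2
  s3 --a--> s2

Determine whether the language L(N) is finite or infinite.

State s0 is reachable from the start and can reach an accepting state, and it lies on the cycle s0 → s0.
Traversing that cycle any number of times yields accepted strings of unbounded length, so the language is infinite.

infinite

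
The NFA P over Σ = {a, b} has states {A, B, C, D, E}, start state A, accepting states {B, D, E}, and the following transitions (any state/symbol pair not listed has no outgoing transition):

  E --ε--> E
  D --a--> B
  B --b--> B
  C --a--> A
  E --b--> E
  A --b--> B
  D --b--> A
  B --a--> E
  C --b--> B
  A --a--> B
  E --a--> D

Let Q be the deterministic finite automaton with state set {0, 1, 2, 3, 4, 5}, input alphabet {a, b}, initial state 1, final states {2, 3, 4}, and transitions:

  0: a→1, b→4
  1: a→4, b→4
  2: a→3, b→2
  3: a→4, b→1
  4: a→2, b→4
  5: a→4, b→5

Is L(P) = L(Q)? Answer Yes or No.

Exploring the product automaton P × Q from the start pair (A, 1), following both machines on each input symbol, reaches 4 state pairs: (A, 1), (B, 4), (E, 2), (D, 3).
P accepts in {B, D, E} and Q accepts in {2, 3, 4}. In every reachable pair the two components are either both accepting — (B, 4), (E, 2), (D, 3) — or both non-accepting, so no string is accepted by exactly one of the machines: L(P) \ L(Q) and L(Q) \ L(P) are both empty.
Hence every string is accepted by P iff it is accepted by Q, and the two languages coincide.

Yes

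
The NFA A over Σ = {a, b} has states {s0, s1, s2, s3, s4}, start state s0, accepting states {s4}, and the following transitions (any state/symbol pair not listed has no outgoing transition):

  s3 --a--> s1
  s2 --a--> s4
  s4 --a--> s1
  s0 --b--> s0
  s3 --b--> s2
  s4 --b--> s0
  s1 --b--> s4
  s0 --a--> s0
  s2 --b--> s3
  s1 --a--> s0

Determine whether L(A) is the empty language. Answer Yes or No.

The states reachable from the start state are {s0}.
None of the accepting states {s4} is reachable, so no string is accepted and L(A) = ∅.

Yes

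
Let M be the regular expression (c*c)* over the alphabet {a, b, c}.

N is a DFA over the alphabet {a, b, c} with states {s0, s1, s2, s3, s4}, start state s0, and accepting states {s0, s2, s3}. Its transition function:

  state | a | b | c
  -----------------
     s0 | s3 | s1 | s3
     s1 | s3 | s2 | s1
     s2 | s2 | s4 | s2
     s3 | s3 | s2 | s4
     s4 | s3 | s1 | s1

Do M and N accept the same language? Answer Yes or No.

The string cc is accepted by M but rejected by N.
So L(M) ≠ L(N).

No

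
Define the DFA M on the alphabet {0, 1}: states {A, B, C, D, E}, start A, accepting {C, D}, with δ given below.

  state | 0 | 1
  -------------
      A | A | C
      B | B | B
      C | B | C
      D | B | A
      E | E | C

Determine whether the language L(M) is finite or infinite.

infinite

State A is reachable from the start and can reach an accepting state, and it lies on the cycle A → A.
Traversing that cycle any number of times yields accepted strings of unbounded length, so the language is infinite.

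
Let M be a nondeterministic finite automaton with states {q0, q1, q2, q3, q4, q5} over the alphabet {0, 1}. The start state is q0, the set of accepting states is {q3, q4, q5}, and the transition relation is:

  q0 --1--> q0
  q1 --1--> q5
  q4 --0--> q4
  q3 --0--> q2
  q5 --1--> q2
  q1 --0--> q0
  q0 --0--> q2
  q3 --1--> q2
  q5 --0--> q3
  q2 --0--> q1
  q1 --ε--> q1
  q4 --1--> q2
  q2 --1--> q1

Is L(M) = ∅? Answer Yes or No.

No

The string 001 is accepted: the run q0 → q2 → q1 → q5 ends in the accepting state q5.
Since at least one string is accepted, L(M) is not empty.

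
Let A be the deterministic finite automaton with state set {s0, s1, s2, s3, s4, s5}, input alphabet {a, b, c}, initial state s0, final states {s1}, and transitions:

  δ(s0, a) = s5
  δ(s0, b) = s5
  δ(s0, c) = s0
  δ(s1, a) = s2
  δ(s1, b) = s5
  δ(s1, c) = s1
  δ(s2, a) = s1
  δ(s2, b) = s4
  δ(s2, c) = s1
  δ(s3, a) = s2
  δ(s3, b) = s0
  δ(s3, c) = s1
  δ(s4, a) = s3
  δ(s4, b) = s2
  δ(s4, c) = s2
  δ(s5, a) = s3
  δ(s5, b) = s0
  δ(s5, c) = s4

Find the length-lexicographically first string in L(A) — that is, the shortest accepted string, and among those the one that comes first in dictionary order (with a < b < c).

A breadth-first search from s0 reaches an accepting state first via the path s0 → s5 → s3 → s1 on input aac.
No string of length < 3 is accepted (BFS exhausts all shorter strings without reaching an accepting state), and aac is the lexicographically least accepting string of length 3.

aac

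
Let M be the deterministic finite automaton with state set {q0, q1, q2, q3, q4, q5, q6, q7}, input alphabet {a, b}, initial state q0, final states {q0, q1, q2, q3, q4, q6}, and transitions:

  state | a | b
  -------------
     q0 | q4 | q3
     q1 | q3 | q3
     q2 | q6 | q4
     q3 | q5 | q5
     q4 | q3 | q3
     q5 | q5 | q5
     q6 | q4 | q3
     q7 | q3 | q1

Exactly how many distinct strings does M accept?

5

The useful subgraph on states {q0, q3, q4} is acyclic, so L(M) is finite; the longest accepting path visits 3 useful states, giving maximum string length 2.
Counting accepting paths from q0 by length: 1 of length 0, 2 of length 1, 2 of length 2. Total 5.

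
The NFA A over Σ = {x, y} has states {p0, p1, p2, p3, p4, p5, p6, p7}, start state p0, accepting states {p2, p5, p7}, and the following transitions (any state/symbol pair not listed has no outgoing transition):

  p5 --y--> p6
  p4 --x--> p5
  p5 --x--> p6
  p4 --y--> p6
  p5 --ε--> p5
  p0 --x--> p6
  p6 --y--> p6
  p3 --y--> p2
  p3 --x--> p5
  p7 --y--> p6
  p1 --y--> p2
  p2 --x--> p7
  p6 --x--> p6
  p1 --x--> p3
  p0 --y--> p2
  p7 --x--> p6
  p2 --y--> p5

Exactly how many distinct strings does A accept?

3

The useful subgraph on states {p0, p2, p5, p7} is acyclic, so L(A) is finite; the longest accepting path visits 3 useful states, giving maximum string length 2.
Counting accepting paths from p0 by length: 1 of length 1, 2 of length 2. Total 3.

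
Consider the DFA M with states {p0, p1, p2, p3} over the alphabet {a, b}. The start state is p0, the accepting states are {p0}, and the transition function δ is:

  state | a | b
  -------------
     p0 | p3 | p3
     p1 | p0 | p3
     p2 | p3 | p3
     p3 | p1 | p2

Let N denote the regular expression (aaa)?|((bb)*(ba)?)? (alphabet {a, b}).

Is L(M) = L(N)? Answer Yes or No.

The string baa is accepted by M but rejected by N.
So L(M) ≠ L(N).

No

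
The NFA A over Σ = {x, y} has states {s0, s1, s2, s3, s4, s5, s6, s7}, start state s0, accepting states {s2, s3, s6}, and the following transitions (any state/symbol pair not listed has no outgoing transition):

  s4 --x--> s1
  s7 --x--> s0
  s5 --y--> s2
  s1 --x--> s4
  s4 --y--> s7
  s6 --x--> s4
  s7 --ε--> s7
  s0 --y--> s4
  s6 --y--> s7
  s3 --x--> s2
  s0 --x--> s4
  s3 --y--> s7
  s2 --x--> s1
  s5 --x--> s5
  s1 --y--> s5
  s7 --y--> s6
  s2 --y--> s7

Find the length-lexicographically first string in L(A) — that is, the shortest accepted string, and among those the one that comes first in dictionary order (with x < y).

A breadth-first search from s0 reaches an accepting state first via the path s0 → s4 → s7 → s6 on input xyy.
No string of length < 3 is accepted (BFS exhausts all shorter strings without reaching an accepting state), and xyy is the lexicographically least accepting string of length 3.

xyy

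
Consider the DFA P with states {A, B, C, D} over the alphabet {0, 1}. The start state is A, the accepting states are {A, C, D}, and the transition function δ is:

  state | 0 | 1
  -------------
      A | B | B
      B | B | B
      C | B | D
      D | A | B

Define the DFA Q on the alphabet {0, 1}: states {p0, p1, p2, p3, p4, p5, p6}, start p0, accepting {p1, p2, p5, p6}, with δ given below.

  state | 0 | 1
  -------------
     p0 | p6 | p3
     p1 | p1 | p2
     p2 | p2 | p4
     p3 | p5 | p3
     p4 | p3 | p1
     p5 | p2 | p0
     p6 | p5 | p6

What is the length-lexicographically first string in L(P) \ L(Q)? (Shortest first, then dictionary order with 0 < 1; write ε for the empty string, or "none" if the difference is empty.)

ε

The empty string ε is accepted by P but not by Q.
Since ε is the unique shortest string, it is the required witness.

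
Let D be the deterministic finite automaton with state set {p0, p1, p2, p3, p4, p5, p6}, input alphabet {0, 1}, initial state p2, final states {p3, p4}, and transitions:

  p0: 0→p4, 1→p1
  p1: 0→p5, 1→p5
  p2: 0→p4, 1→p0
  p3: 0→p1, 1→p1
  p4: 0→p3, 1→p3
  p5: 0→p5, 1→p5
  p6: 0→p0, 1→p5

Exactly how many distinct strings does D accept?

6

The useful subgraph on states {p0, p2, p3, p4} is acyclic, so L(D) is finite; the longest accepting path visits 4 useful states, giving maximum string length 3.
Counting accepting paths from p2 by length: 1 of length 1, 3 of length 2, 2 of length 3. Total 6.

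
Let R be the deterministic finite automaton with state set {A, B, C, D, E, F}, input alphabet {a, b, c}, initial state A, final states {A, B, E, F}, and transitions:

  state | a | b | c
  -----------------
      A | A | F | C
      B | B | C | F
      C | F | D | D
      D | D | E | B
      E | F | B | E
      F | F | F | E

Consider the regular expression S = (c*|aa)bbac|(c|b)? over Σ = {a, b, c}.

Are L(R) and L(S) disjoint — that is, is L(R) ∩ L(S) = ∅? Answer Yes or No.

No

The empty string ε is accepted by both R and S.
Hence L(R) ∩ L(S) ≠ ∅.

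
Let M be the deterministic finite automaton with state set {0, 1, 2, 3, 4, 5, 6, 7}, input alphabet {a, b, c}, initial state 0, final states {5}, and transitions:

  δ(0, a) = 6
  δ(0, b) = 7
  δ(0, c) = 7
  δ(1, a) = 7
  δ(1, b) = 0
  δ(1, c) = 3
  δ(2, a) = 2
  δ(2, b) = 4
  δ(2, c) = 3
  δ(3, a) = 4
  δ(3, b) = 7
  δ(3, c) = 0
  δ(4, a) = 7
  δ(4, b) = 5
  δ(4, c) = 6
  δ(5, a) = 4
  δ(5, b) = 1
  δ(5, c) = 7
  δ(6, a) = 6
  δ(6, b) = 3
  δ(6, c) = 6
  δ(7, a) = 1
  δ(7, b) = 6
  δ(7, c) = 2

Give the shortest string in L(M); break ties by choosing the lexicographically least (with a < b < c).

abab

A breadth-first search from 0 reaches an accepting state first via the path 0 → 6 → 3 → 4 → 5 on input abab.
No string of length < 4 is accepted (BFS exhausts all shorter strings without reaching an accepting state), and abab is the lexicographically least accepting string of length 4.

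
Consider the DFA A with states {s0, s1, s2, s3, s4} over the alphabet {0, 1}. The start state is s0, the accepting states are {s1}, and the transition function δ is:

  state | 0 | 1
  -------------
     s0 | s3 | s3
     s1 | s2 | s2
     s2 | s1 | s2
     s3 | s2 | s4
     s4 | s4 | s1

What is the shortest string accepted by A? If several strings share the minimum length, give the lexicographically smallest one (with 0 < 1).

A breadth-first search from s0 reaches an accepting state first via the path s0 → s3 → s2 → s1 on input 000.
No string of length < 3 is accepted (BFS exhausts all shorter strings without reaching an accepting state), and 000 is the lexicographically least accepting string of length 3.

000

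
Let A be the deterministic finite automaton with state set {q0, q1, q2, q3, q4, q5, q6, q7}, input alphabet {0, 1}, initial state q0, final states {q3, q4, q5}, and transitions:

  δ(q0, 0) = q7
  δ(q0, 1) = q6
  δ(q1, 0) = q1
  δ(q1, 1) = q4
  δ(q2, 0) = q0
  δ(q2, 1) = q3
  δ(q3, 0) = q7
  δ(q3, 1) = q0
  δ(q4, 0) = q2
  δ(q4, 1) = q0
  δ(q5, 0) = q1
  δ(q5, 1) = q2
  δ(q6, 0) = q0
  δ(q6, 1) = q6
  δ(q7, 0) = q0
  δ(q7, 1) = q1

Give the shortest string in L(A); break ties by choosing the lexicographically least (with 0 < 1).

011

A breadth-first search from q0 reaches an accepting state first via the path q0 → q7 → q1 → q4 on input 011.
No string of length < 3 is accepted (BFS exhausts all shorter strings without reaching an accepting state), and 011 is the lexicographically least accepting string of length 3.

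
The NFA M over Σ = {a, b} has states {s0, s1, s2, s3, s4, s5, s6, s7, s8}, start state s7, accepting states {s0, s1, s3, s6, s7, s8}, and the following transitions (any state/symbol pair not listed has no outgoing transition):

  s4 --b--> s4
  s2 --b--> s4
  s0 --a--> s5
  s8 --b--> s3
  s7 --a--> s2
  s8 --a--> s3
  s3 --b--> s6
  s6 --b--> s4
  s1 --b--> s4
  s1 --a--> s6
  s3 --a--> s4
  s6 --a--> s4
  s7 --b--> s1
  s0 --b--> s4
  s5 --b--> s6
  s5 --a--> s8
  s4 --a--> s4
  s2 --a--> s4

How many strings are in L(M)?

The useful subgraph on states {s1, s6, s7} is acyclic, so L(M) is finite; the longest accepting path visits 3 useful states, giving maximum string length 2.
Counting accepting paths from s7 by length: 1 of length 0, 1 of length 1, 1 of length 2. Total 3.

3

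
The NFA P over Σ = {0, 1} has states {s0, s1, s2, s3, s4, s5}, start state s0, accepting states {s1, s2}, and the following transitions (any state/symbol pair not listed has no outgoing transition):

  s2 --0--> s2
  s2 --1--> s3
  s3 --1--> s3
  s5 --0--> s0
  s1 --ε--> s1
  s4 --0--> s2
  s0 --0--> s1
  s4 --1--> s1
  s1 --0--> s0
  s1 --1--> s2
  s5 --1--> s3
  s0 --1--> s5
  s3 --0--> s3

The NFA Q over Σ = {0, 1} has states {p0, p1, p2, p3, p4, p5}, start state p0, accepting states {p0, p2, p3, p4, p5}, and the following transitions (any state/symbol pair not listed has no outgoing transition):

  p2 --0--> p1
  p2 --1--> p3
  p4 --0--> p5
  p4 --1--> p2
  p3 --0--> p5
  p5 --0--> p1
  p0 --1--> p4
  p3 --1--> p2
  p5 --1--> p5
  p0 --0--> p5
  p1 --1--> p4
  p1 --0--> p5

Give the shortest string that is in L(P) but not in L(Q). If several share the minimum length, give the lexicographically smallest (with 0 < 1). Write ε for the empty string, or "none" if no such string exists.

The string 010 is accepted by P but not by Q.
No shorter string lies in the difference, and 010 is the lexicographically first length-3 string in L(P) \ L(Q).

010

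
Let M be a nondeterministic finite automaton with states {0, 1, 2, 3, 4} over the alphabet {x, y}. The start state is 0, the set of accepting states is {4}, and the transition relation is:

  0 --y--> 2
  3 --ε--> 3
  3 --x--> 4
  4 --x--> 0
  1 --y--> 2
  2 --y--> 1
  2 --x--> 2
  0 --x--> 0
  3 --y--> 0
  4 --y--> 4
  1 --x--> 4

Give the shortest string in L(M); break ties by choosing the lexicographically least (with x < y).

A breadth-first search from 0 reaches an accepting state first via the path 0 → 2 → 1 → 4 on input yyx.
No string of length < 3 is accepted (BFS exhausts all shorter strings without reaching an accepting state), and yyx is the lexicographically least accepting string of length 3.

yyx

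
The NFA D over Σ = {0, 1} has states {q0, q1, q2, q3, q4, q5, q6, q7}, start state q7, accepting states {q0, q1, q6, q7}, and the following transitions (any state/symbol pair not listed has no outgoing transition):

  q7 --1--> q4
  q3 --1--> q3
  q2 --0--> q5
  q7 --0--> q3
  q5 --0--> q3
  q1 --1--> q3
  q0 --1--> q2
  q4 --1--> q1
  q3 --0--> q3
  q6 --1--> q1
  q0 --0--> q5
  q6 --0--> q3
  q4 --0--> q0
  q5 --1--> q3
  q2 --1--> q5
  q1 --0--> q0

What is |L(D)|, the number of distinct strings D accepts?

The useful subgraph on states {q0, q1, q4, q7} is acyclic, so L(D) is finite; the longest accepting path visits 4 useful states, giving maximum string length 3.
Counting accepting paths from q7 by length: 1 of length 0, 2 of length 2, 1 of length 3. Total 4.

4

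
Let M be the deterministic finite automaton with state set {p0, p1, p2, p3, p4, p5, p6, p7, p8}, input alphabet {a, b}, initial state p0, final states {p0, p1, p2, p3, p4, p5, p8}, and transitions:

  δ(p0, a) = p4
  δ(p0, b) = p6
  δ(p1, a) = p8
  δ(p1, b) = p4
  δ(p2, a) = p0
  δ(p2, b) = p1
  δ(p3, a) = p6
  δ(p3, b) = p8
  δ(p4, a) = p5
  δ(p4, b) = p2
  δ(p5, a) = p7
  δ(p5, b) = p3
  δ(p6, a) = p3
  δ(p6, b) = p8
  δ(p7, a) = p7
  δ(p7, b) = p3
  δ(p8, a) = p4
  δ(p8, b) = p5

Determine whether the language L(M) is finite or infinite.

State p0 is reachable from the start and can reach an accepting state, and it lies on the cycle p0 → p4 → p2 → p0.
Traversing that cycle any number of times yields accepted strings of unbounded length, so the language is infinite.

infinite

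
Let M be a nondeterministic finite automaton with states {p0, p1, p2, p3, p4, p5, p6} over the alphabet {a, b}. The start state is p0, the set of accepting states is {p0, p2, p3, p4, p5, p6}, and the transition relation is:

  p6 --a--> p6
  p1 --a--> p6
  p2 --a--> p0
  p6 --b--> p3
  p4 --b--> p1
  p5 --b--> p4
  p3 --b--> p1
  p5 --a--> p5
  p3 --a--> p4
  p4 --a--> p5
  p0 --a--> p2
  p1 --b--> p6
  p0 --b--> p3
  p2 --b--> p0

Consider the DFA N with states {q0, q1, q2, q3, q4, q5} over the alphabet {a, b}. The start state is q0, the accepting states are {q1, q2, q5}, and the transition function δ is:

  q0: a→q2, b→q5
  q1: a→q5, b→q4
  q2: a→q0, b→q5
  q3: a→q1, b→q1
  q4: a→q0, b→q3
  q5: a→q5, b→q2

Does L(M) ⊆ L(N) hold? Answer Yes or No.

The empty string ε is in L(M) but not in L(N).
So L(M) ⊄ L(N).

No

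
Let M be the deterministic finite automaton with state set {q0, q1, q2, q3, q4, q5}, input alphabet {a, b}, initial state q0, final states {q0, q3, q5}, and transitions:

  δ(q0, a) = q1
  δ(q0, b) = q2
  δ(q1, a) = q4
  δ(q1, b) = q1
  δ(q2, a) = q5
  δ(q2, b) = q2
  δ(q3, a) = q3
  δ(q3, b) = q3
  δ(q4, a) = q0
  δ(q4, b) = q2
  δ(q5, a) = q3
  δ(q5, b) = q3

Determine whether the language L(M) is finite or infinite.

infinite

State q1 is reachable from the start and can reach an accepting state, and it lies on the cycle q1 → q1.
Traversing that cycle any number of times yields accepted strings of unbounded length, so the language is infinite.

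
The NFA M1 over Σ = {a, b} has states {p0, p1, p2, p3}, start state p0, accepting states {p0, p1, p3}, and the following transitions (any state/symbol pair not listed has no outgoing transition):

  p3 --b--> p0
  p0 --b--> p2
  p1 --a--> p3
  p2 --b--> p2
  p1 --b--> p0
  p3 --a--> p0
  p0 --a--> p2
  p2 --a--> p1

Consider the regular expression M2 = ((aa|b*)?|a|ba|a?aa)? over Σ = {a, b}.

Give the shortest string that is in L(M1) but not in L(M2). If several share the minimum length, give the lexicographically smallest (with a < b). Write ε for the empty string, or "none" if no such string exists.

The string aab is accepted by M1 but not by M2.
No shorter string lies in the difference, and aab is the lexicographically first length-3 string in L(M1) \ L(M2).

aab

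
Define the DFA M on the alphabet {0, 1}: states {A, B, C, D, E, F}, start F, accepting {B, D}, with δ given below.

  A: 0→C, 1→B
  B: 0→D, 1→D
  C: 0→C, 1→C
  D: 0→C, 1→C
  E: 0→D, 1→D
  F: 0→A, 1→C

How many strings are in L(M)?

3

The useful subgraph on states {A, B, D, F} is acyclic, so L(M) is finite; the longest accepting path visits 4 useful states, giving maximum string length 3.
Counting accepting paths from F by length: 1 of length 2, 2 of length 3. Total 3.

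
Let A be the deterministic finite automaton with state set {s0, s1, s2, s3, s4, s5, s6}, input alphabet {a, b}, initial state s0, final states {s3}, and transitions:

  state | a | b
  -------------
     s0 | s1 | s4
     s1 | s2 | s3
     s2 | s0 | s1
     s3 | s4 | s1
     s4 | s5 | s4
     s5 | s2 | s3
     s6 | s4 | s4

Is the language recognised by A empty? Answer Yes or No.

The string ab is accepted: the run s0 → s1 → s3 ends in the accepting state s3.
Since at least one string is accepted, L(A) is not empty.

No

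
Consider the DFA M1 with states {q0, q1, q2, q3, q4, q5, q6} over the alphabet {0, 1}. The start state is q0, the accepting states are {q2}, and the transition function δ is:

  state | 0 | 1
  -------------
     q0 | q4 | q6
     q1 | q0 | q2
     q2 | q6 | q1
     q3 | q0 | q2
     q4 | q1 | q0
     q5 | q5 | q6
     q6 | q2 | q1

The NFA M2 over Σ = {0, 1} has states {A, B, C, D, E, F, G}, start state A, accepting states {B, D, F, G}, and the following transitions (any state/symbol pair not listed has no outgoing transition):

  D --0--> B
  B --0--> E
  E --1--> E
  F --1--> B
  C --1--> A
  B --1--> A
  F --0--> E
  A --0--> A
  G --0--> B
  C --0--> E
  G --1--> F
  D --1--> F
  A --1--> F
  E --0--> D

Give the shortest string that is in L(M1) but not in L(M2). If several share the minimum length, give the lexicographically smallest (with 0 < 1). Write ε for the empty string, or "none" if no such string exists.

The string 10 is accepted by M1 but not by M2.
No shorter string lies in the difference, and 10 is the lexicographically first length-2 string in L(M1) \ L(M2).

10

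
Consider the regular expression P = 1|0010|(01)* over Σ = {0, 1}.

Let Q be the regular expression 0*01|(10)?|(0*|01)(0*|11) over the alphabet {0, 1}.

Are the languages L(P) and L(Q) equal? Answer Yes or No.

No

The string 1 is accepted by P but rejected by Q.
So L(P) ≠ L(Q).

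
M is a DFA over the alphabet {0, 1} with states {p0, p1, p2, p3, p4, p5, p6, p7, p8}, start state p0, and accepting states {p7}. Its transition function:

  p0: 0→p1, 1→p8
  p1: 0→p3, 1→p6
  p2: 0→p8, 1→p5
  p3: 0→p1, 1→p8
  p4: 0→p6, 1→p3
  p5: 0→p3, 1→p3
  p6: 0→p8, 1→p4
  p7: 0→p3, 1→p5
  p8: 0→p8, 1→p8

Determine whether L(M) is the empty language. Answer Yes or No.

The states reachable from the start state are {p0, p1, p3, p4, p6, p8}.
None of the accepting states {p7} is reachable, so no string is accepted and L(M) = ∅.

Yes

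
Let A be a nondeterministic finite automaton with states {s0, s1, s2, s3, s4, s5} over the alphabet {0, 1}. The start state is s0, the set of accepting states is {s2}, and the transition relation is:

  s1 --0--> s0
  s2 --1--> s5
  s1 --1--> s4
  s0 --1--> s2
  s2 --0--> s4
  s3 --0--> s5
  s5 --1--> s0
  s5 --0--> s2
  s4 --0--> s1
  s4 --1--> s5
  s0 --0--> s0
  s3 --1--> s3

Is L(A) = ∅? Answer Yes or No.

The string 1 is accepted: the run s0 → s2 ends in the accepting state s2.
Since at least one string is accepted, L(A) is not empty.

No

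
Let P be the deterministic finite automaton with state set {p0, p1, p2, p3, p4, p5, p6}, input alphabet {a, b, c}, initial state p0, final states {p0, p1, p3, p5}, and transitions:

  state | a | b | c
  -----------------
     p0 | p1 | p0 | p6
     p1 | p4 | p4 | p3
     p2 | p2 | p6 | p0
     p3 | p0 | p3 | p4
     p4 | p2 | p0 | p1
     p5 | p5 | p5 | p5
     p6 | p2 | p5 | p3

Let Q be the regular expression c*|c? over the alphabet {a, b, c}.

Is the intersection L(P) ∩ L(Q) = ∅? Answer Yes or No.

No

The empty string ε is accepted by both P and Q.
Hence L(P) ∩ L(Q) ≠ ∅.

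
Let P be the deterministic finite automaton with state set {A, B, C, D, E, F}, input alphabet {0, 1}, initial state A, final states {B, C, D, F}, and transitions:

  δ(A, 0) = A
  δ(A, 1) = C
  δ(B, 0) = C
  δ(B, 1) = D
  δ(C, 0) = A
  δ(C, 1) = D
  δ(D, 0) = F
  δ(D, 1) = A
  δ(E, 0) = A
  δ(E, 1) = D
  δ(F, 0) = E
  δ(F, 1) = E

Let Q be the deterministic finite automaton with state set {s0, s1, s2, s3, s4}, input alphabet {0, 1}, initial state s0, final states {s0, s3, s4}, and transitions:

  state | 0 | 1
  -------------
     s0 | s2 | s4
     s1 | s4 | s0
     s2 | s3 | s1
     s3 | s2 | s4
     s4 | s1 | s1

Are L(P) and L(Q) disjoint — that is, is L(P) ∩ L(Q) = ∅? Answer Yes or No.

The string 1 is accepted by both P and Q.
Hence L(P) ∩ L(Q) ≠ ∅.

No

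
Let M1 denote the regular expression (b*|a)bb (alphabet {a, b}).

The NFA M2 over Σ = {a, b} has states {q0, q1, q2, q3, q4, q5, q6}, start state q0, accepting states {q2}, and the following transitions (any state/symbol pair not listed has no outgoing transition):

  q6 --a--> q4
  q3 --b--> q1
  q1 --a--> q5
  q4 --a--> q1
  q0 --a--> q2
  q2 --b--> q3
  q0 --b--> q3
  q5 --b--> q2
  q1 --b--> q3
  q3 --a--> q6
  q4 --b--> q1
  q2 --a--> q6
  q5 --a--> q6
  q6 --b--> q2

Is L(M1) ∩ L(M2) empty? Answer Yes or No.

Yes

Converting the expression M1 to a DFA (subset construction, then merging equivalent states) gives the minimal DFA with states {r0, r1, r2, r3, r4, r5, r6}, start state r0, accepting states {r5, r6} and transitions r0: a→r1, b→r2; r1: a→r3, b→r4; r2: a→r3, b→r5; r3: a→r3, b→r3; r4: a→r3, b→r6; r5: a→r3, b→r5; r6: a→r3, b→r3.
Exploring the product automaton M1 × M2 from the start pair (r0, q0), following both machines on each input symbol, reaches 13 state pairs: (r0, q0), (r1, q2), (r2, q3), (r3, q6), (r4, q3), (r5, q1), (r3, q4), (r3, q2), (r6, q1), (r3, q5), (r5, q3), (r3, q1), (r3, q3).
M1 accepts in {r5, r6} and M2 accepts in {q2}; no reachable pair has both components accepting, so no string drives both machines to acceptance simultaneously and L(M1) ∩ L(M2) = ∅.
So no string is accepted by both, and the intersection is empty.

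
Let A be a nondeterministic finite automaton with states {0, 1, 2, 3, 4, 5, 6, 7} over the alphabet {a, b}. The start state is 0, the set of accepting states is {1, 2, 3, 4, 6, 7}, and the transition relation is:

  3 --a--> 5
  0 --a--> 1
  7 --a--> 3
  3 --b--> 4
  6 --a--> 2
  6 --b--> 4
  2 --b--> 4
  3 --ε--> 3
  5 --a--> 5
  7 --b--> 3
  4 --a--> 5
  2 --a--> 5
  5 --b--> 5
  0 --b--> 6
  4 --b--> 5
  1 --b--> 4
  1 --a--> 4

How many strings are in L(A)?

The useful subgraph on states {0, 1, 2, 4, 6} is acyclic, so L(A) is finite; the longest accepting path visits 4 useful states, giving maximum string length 3.
Counting accepting paths from 0 by length: 2 of length 1, 4 of length 2, 1 of length 3. Total 7.

7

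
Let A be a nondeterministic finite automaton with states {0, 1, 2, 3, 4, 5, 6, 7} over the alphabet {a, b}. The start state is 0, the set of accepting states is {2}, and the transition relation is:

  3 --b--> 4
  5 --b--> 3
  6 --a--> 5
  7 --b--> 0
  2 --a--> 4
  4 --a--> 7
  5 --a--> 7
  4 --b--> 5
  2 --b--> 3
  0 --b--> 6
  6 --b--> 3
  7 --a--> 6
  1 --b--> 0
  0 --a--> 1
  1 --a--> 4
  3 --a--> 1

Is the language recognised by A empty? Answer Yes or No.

Yes

The states reachable from the start state are {0, 1, 3, 4, 5, 6, 7}.
None of the accepting states {2} is reachable, so no string is accepted and L(A) = ∅.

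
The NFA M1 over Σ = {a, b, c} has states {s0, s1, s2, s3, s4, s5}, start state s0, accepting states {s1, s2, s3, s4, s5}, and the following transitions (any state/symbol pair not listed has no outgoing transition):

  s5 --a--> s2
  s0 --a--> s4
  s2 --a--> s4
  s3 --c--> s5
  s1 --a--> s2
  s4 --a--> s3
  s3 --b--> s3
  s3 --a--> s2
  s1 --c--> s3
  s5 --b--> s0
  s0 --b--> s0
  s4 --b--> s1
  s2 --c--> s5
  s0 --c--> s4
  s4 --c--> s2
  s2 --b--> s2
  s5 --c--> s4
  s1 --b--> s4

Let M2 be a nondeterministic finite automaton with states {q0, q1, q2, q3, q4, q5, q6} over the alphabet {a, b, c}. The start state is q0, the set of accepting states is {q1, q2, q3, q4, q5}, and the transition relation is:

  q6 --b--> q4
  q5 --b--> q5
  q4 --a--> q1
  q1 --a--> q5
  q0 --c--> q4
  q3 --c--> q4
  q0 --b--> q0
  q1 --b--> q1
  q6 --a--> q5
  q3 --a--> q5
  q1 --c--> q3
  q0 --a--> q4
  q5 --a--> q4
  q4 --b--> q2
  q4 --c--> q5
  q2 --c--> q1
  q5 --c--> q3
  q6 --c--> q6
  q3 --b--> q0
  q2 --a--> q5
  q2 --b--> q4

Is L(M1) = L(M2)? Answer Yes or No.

Yes

Exploring the product automaton M1 × M2 from the start pair (s0, q0), following both machines on each input symbol, reaches 6 state pairs: (s0, q0), (s4, q4), (s3, q1), (s1, q2), (s2, q5), (s5, q3).
M1 accepts in {s1, s2, s3, s4, s5} and M2 accepts in {q1, q2, q3, q4, q5}. In every reachable pair the two components are either both accepting — (s4, q4), (s3, q1), (s1, q2), (s2, q5), (s5, q3) — or both non-accepting, so no string is accepted by exactly one of the machines: L(M1) \ L(M2) and L(M2) \ L(M1) are both empty.
Hence every string is accepted by M1 iff it is accepted by M2, and the two languages coincide.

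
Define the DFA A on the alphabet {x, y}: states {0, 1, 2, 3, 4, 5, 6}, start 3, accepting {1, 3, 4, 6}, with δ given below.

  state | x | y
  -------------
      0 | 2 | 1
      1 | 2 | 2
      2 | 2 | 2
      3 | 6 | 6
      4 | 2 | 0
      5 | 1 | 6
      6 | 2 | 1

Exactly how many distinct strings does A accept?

The useful subgraph on states {1, 3, 6} is acyclic, so L(A) is finite; the longest accepting path visits 3 useful states, giving maximum string length 2.
Counting accepting paths from 3 by length: 1 of length 0, 2 of length 1, 2 of length 2. Total 5.

5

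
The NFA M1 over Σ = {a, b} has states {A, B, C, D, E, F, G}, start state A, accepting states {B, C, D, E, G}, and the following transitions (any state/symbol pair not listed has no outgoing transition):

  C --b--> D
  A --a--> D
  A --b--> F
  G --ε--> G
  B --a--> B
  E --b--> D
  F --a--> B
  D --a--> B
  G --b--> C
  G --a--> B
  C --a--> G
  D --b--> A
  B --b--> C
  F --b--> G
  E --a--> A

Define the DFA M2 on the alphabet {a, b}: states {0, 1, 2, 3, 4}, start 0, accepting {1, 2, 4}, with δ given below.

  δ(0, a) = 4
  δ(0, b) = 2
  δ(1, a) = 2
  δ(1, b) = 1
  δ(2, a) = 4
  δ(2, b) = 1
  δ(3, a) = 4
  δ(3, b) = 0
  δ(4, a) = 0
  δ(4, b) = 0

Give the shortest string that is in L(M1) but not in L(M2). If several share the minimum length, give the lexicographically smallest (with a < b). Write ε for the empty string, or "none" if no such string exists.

aa

The string aa is accepted by M1 but not by M2.
No shorter string lies in the difference, and aa is the lexicographically first length-2 string in L(M1) \ L(M2).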